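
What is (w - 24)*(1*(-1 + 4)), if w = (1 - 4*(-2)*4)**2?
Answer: 3195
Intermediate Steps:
w = 1089 (w = (1 + 8*4)**2 = (1 + 32)**2 = 33**2 = 1089)
(w - 24)*(1*(-1 + 4)) = (1089 - 24)*(1*(-1 + 4)) = 1065*(1*3) = 1065*3 = 3195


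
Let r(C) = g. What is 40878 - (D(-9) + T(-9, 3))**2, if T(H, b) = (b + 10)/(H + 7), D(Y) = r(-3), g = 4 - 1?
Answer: 163463/4 ≈ 40866.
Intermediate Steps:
g = 3
r(C) = 3
D(Y) = 3
T(H, b) = (10 + b)/(7 + H)
40878 - (D(-9) + T(-9, 3))**2 = 40878 - (3 + (10 + 3)/(7 - 9))**2 = 40878 - (3 + 13/(-2))**2 = 40878 - (3 - 1/2*13)**2 = 40878 - (3 - 13/2)**2 = 40878 - (-7/2)**2 = 40878 - 1*49/4 = 40878 - 49/4 = 163463/4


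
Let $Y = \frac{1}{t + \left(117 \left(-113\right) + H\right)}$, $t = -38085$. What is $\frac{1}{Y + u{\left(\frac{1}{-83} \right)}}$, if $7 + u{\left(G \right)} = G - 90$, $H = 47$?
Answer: $- \frac{4254497}{412737551} \approx -0.010308$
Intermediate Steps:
$u{\left(G \right)} = -97 + G$ ($u{\left(G \right)} = -7 + \left(G - 90\right) = -7 + \left(-90 + G\right) = -97 + G$)
$Y = - \frac{1}{51259}$ ($Y = \frac{1}{-38085 + \left(117 \left(-113\right) + 47\right)} = \frac{1}{-38085 + \left(-13221 + 47\right)} = \frac{1}{-38085 - 13174} = \frac{1}{-51259} = - \frac{1}{51259} \approx -1.9509 \cdot 10^{-5}$)
$\frac{1}{Y + u{\left(\frac{1}{-83} \right)}} = \frac{1}{- \frac{1}{51259} - \left(97 - \frac{1}{-83}\right)} = \frac{1}{- \frac{1}{51259} - \frac{8052}{83}} = \frac{1}{- \frac{412737551}{4254497}} = - \frac{4254497}{412737551}$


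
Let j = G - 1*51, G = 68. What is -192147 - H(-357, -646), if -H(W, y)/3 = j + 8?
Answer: -192072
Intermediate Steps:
j = 17 (j = 68 - 1*51 = 68 - 51 = 17)
H(W, y) = -75 (H(W, y) = -3*(17 + 8) = -3*25 = -75)
-192147 - H(-357, -646) = -192147 - 1*(-75) = -192147 + 75 = -192072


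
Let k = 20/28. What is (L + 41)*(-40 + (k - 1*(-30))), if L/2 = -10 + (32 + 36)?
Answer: -10205/7 ≈ -1457.9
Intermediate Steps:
k = 5/7 (k = 20*(1/28) = 5/7 ≈ 0.71429)
L = 116 (L = 2*(-10 + (32 + 36)) = 2*(-10 + 68) = 2*58 = 116)
(L + 41)*(-40 + (k - 1*(-30))) = (116 + 41)*(-40 + (5/7 - 1*(-30))) = 157*(-40 + (5/7 + 30)) = 157*(-40 + 215/7) = 157*(-65/7) = -10205/7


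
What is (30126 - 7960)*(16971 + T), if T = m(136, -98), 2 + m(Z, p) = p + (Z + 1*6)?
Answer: 377110158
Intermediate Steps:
m(Z, p) = 4 + Z + p (m(Z, p) = -2 + (p + (Z + 1*6)) = -2 + (p + (Z + 6)) = -2 + (p + (6 + Z)) = -2 + (6 + Z + p) = 4 + Z + p)
T = 42 (T = 4 + 136 - 98 = 42)
(30126 - 7960)*(16971 + T) = (30126 - 7960)*(16971 + 42) = 22166*17013 = 377110158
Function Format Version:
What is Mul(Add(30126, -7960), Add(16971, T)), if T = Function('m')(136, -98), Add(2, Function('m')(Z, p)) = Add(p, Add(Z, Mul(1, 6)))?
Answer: 377110158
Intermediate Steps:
Function('m')(Z, p) = Add(4, Z, p) (Function('m')(Z, p) = Add(-2, Add(p, Add(Z, Mul(1, 6)))) = Add(-2, Add(p, Add(Z, 6))) = Add(-2, Add(p, Add(6, Z))) = Add(-2, Add(6, Z, p)) = Add(4, Z, p))
T = 42 (T = Add(4, 136, -98) = 42)
Mul(Add(30126, -7960), Add(16971, T)) = Mul(Add(30126, -7960), Add(16971, 42)) = Mul(22166, 17013) = 377110158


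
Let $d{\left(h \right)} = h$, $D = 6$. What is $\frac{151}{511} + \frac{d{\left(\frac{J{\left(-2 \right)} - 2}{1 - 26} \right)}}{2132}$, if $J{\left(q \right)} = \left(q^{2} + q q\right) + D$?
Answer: $\frac{2010542}{6809075} \approx 0.29527$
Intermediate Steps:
$J{\left(q \right)} = 6 + 2 q^{2}$ ($J{\left(q \right)} = \left(q^{2} + q q\right) + 6 = \left(q^{2} + q^{2}\right) + 6 = 2 q^{2} + 6 = 6 + 2 q^{2}$)
$\frac{151}{511} + \frac{d{\left(\frac{J{\left(-2 \right)} - 2}{1 - 26} \right)}}{2132} = \frac{151}{511} + \frac{\left(\left(6 + 2 \left(-2\right)^{2}\right) - 2\right) \frac{1}{1 - 26}}{2132} = 151 \cdot \frac{1}{511} + \frac{\left(6 + 2 \cdot 4\right) - 2}{-25} \cdot \frac{1}{2132} = \frac{151}{511} + \left(\left(6 + 8\right) - 2\right) \left(- \frac{1}{25}\right) \frac{1}{2132} = \frac{151}{511} + \left(14 - 2\right) \left(- \frac{1}{25}\right) \frac{1}{2132} = \frac{151}{511} + 12 \left(- \frac{1}{25}\right) \frac{1}{2132} = \frac{151}{511} - \frac{3}{13325} = \frac{2010542}{6809075}$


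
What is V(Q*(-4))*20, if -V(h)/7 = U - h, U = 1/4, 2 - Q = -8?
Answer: -5635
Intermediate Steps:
Q = 10 (Q = 2 - 1*(-8) = 2 + 8 = 10)
U = ¼ ≈ 0.25000
V(h) = -7/4 + 7*h (V(h) = -7*(¼ - h) = -7/4 + 7*h)
V(Q*(-4))*20 = (-7/4 + 7*(10*(-4)))*20 = (-7/4 + 7*(-40))*20 = (-7/4 - 280)*20 = -1127/4*20 = -5635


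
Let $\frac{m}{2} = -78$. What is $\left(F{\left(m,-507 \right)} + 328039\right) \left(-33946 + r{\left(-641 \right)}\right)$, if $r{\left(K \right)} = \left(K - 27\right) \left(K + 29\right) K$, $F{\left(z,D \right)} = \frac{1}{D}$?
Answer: $- \frac{43588869437251544}{507} \approx -8.5974 \cdot 10^{13}$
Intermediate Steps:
$m = -156$ ($m = 2 \left(-78\right) = -156$)
$r{\left(K \right)} = K \left(-27 + K\right) \left(29 + K\right)$ ($r{\left(K \right)} = \left(-27 + K\right) \left(29 + K\right) K = K \left(-27 + K\right) \left(29 + K\right)$)
$\left(F{\left(m,-507 \right)} + 328039\right) \left(-33946 + r{\left(-641 \right)}\right) = \left(\frac{1}{-507} + 328039\right) \left(-33946 - 641 \left(-783 + \left(-641\right)^{2} + 2 \left(-641\right)\right)\right) = \left(- \frac{1}{507} + 328039\right) \left(-33946 - 641 \left(-783 + 410881 - 1282\right)\right) = \frac{166315772 \left(-33946 - 262051056\right)}{507} = \frac{166315772}{507} \left(-262085002\right) = - \frac{43588869437251544}{507}$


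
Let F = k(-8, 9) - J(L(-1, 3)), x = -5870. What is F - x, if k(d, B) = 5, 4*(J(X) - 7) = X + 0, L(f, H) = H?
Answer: 23469/4 ≈ 5867.3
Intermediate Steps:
J(X) = 7 + X/4 (J(X) = 7 + (X + 0)/4 = 7 + X/4)
F = -11/4 (F = 5 - (7 + (¼)*3) = 5 - (7 + ¾) = 5 - 1*31/4 = 5 - 31/4 = -11/4 ≈ -2.7500)
F - x = -11/4 - 1*(-5870) = -11/4 + 5870 = 23469/4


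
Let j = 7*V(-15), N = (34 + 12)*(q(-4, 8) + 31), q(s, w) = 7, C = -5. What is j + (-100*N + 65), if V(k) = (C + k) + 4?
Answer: -174847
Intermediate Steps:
N = 1748 (N = (34 + 12)*(7 + 31) = 46*38 = 1748)
V(k) = -1 + k (V(k) = (-5 + k) + 4 = -1 + k)
j = -112 (j = 7*(-1 - 15) = 7*(-16) = -112)
j + (-100*N + 65) = -112 + (-100*1748 + 65) = -112 + (-174800 + 65) = -112 - 174735 = -174847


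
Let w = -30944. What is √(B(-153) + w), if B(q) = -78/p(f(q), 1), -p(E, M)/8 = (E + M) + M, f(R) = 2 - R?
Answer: I*√3050948501/314 ≈ 175.91*I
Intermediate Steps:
p(E, M) = -16*M - 8*E (p(E, M) = -8*((E + M) + M) = -8*(E + 2*M) = -16*M - 8*E)
B(q) = -78/(-32 + 8*q) (B(q) = -78/(-16*1 - 8*(2 - q)) = -78/(-16 + (-16 + 8*q)) = -78/(-32 + 8*q))
√(B(-153) + w) = √(39/(4*(4 - 1*(-153))) - 30944) = √(39/(4*(4 + 153)) - 30944) = √((39/4)/157 - 30944) = √((39/4)*(1/157) - 30944) = √(39/628 - 30944) = √(-19432793/628) = I*√3050948501/314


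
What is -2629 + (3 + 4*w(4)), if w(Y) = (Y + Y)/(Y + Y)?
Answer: -2622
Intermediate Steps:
w(Y) = 1 (w(Y) = (2*Y)/((2*Y)) = (2*Y)*(1/(2*Y)) = 1)
-2629 + (3 + 4*w(4)) = -2629 + (3 + 4*1) = -2629 + (3 + 4) = -2629 + 7 = -2622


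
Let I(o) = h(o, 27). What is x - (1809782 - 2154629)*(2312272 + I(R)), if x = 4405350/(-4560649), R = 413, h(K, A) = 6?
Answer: 3636580020483876084/4560649 ≈ 7.9738e+11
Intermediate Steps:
I(o) = 6
x = -4405350/4560649 (x = 4405350*(-1/4560649) = -4405350/4560649 ≈ -0.96595)
x - (1809782 - 2154629)*(2312272 + I(R)) = -4405350/4560649 - (1809782 - 2154629)*(2312272 + 6) = -4405350/4560649 - (-344847)*2312278 = -4405350/4560649 - 1*(-797382131466) = -4405350/4560649 + 797382131466 = 3636580020483876084/4560649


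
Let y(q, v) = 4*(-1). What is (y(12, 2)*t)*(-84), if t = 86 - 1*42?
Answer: 14784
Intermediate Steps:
y(q, v) = -4
t = 44 (t = 86 - 42 = 44)
(y(12, 2)*t)*(-84) = -4*44*(-84) = -176*(-84) = 14784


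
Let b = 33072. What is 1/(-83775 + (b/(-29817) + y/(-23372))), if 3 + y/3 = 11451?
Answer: -58073577/4865263662661 ≈ -1.1936e-5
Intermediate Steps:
y = 34344 (y = -9 + 3*11451 = -9 + 34353 = 34344)
1/(-83775 + (b/(-29817) + y/(-23372))) = 1/(-83775 + (33072/(-29817) + 34344/(-23372))) = 1/(-83775 + (33072*(-1/29817) + 34344*(-1/23372))) = 1/(-83775 + (-11024/9939 - 8586/5843)) = 1/(-83775 - 149749486/58073577) = 1/(-4865263662661/58073577) = -58073577/4865263662661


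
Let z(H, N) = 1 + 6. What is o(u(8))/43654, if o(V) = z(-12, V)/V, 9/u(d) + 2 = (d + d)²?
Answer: 889/196443 ≈ 0.0045255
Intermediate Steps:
z(H, N) = 7
u(d) = 9/(-2 + 4*d²) (u(d) = 9/(-2 + (d + d)²) = 9/(-2 + (2*d)²) = 9/(-2 + 4*d²))
o(V) = 7/V
o(u(8))/43654 = (7/((9/(2*(-1 + 2*8²)))))/43654 = (7/((9/(2*(-1 + 2*64)))))*(1/43654) = (7/((9/(2*(-1 + 128)))))*(1/43654) = (7/(((9/2)/127)))*(1/43654) = (7/(((9/2)*(1/127))))*(1/43654) = (7/(9/254))*(1/43654) = (7*(254/9))*(1/43654) = (1778/9)*(1/43654) = 889/196443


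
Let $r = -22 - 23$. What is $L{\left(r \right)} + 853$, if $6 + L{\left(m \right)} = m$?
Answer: $802$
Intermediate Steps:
$r = -45$ ($r = -22 - 23 = -45$)
$L{\left(m \right)} = -6 + m$
$L{\left(r \right)} + 853 = \left(-6 - 45\right) + 853 = -51 + 853 = 802$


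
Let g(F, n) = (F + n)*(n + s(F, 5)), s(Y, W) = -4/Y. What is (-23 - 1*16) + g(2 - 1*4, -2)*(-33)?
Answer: -39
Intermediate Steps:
g(F, n) = (F + n)*(n - 4/F)
(-23 - 1*16) + g(2 - 1*4, -2)*(-33) = (-23 - 1*16) + (-4 + (-2)**2 + (2 - 1*4)*(-2) - 4*(-2)/(2 - 1*4))*(-33) = (-23 - 16) + (-4 + 4 + (2 - 4)*(-2) - 4*(-2)/(2 - 4))*(-33) = -39 + (-4 + 4 - 2*(-2) - 4*(-2)/(-2))*(-33) = -39 + (-4 + 4 + 4 - 4*(-2)*(-1/2))*(-33) = -39 + (-4 + 4 + 4 - 4)*(-33) = -39 + 0*(-33) = -39 + 0 = -39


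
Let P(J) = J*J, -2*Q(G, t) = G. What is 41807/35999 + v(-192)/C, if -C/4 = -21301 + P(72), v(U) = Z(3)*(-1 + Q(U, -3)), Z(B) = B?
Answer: 2705473391/2320783532 ≈ 1.1658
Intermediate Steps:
Q(G, t) = -G/2
P(J) = J²
v(U) = -3 - 3*U/2 (v(U) = 3*(-1 - U/2) = -3 - 3*U/2)
C = 64468 (C = -4*(-21301 + 72²) = -4*(-21301 + 5184) = -4*(-16117) = 64468)
41807/35999 + v(-192)/C = 41807/35999 + (-3 - 3/2*(-192))/64468 = 41807*(1/35999) + (-3 + 288)*(1/64468) = 41807/35999 + 285*(1/64468) = 41807/35999 + 285/64468 = 2705473391/2320783532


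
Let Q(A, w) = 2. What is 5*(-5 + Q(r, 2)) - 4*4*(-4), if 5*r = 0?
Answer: 49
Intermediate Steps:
r = 0 (r = (⅕)*0 = 0)
5*(-5 + Q(r, 2)) - 4*4*(-4) = 5*(-5 + 2) - 4*4*(-4) = 5*(-3) - 16*(-4) = -15 + 64 = 49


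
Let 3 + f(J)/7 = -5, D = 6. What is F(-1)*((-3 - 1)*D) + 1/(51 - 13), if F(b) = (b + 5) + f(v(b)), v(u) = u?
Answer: 47425/38 ≈ 1248.0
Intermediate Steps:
f(J) = -56 (f(J) = -21 + 7*(-5) = -21 - 35 = -56)
F(b) = -51 + b (F(b) = (b + 5) - 56 = (5 + b) - 56 = -51 + b)
F(-1)*((-3 - 1)*D) + 1/(51 - 13) = (-51 - 1)*((-3 - 1)*6) + 1/(51 - 13) = -(-208)*6 + 1/38 = -52*(-24) + 1/38 = 1248 + 1/38 = 47425/38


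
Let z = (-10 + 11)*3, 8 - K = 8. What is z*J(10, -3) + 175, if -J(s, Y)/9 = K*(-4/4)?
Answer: 175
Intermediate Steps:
K = 0 (K = 8 - 1*8 = 8 - 8 = 0)
z = 3 (z = 1*3 = 3)
J(s, Y) = 0 (J(s, Y) = -0*(-4/4) = -0*(-4*¼) = -0*(-1) = -9*0 = 0)
z*J(10, -3) + 175 = 3*0 + 175 = 0 + 175 = 175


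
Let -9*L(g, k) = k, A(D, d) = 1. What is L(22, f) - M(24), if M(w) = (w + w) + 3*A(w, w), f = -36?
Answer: -47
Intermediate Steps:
L(g, k) = -k/9
M(w) = 3 + 2*w (M(w) = (w + w) + 3*1 = 2*w + 3 = 3 + 2*w)
L(22, f) - M(24) = -1/9*(-36) - (3 + 2*24) = 4 - (3 + 48) = 4 - 1*51 = 4 - 51 = -47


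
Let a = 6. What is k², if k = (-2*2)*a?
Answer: 576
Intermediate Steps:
k = -24 (k = -2*2*6 = -4*6 = -24)
k² = (-24)² = 576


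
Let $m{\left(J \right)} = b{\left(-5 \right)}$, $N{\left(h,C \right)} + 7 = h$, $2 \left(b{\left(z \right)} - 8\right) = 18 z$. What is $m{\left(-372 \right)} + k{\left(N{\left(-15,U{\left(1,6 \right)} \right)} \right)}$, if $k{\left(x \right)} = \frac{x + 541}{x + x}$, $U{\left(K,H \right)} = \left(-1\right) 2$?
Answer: $- \frac{2147}{44} \approx -48.795$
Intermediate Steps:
$b{\left(z \right)} = 8 + 9 z$ ($b{\left(z \right)} = 8 + \frac{18 z}{2} = 8 + 9 z$)
$U{\left(K,H \right)} = -2$
$N{\left(h,C \right)} = -7 + h$
$m{\left(J \right)} = -37$ ($m{\left(J \right)} = 8 + 9 \left(-5\right) = 8 - 45 = -37$)
$k{\left(x \right)} = \frac{541 + x}{2 x}$
$m{\left(-372 \right)} + k{\left(N{\left(-15,U{\left(1,6 \right)} \right)} \right)} = -37 + \frac{541 - 22}{2 \left(-7 - 15\right)} = -37 + \frac{541 - 22}{2 \left(-22\right)} = -37 + \frac{1}{2} \left(- \frac{1}{22}\right) 519 = -37 - \frac{519}{44} = - \frac{2147}{44}$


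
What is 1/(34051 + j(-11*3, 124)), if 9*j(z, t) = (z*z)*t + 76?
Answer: 9/441571 ≈ 2.0382e-5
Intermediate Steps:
j(z, t) = 76/9 + t*z²/9 (j(z, t) = ((z*z)*t + 76)/9 = (z²*t + 76)/9 = (t*z² + 76)/9 = (76 + t*z²)/9 = 76/9 + t*z²/9)
1/(34051 + j(-11*3, 124)) = 1/(34051 + (76/9 + (⅑)*124*(-11*3)²)) = 1/(34051 + (76/9 + (⅑)*124*(-33)²)) = 1/(34051 + (76/9 + (⅑)*124*1089)) = 1/(34051 + (76/9 + 15004)) = 1/(34051 + 135112/9) = 1/(441571/9) = 9/441571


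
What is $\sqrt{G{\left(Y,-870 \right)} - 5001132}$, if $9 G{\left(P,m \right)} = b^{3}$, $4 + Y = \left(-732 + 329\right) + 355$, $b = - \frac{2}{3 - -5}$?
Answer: $\frac{7 i \sqrt{58788817}}{24} \approx 2236.3 i$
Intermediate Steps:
$b = - \frac{1}{4}$ ($b = - \frac{2}{3 + 5} = - \frac{2}{8} = \left(-2\right) \frac{1}{8} = - \frac{1}{4} \approx -0.25$)
$Y = -52$ ($Y = -4 + \left(\left(-732 + 329\right) + 355\right) = -4 + \left(-403 + 355\right) = -4 - 48 = -52$)
$G{\left(P,m \right)} = - \frac{1}{576}$ ($G{\left(P,m \right)} = \frac{\left(- \frac{1}{4}\right)^{3}}{9} = \frac{1}{9} \left(- \frac{1}{64}\right) = - \frac{1}{576}$)
$\sqrt{G{\left(Y,-870 \right)} - 5001132} = \sqrt{- \frac{1}{576} - 5001132} = \sqrt{- \frac{2880652033}{576}} = \frac{7 i \sqrt{58788817}}{24}$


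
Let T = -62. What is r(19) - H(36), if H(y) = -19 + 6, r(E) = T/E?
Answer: 185/19 ≈ 9.7368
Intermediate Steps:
r(E) = -62/E
H(y) = -13
r(19) - H(36) = -62/19 - 1*(-13) = -62*1/19 + 13 = -62/19 + 13 = 185/19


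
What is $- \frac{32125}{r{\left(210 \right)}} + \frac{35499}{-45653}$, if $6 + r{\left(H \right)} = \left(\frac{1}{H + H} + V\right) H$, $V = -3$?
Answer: $\frac{2888086021}{58024963} \approx 49.773$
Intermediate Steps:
$r{\left(H \right)} = -6 + H \left(-3 + \frac{1}{2 H}\right)$ ($r{\left(H \right)} = -6 + \left(\frac{1}{H + H} - 3\right) H = -6 + \left(\frac{1}{2 H} - 3\right) H = -6 + \left(-3 + \frac{1}{2 H}\right) H = -6 + H \left(-3 + \frac{1}{2 H}\right)$)
$- \frac{32125}{r{\left(210 \right)}} + \frac{35499}{-45653} = - \frac{32125}{- \frac{11}{2} - 630} + \frac{35499}{-45653} = - \frac{32125}{- \frac{11}{2} - 630} + 35499 \left(- \frac{1}{45653}\right) = - \frac{32125}{- \frac{1271}{2}} - \frac{35499}{45653} = \left(-32125\right) \left(- \frac{2}{1271}\right) - \frac{35499}{45653} = \frac{64250}{1271} - \frac{35499}{45653} = \frac{2888086021}{58024963}$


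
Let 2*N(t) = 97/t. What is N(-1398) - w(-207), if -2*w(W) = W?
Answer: -289483/2796 ≈ -103.53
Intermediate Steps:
w(W) = -W/2
N(t) = 97/(2*t) (N(t) = (97/t)/2 = 97/(2*t))
N(-1398) - w(-207) = (97/2)/(-1398) - (-1)*(-207)/2 = (97/2)*(-1/1398) - 1*207/2 = -97/2796 - 207/2 = -289483/2796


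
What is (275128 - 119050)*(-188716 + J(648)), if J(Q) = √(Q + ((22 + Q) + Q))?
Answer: -29454415848 + 156078*√1966 ≈ -2.9447e+10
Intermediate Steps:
J(Q) = √(22 + 3*Q) (J(Q) = √(Q + (22 + 2*Q)) = √(22 + 3*Q))
(275128 - 119050)*(-188716 + J(648)) = (275128 - 119050)*(-188716 + √(22 + 3*648)) = 156078*(-188716 + √(22 + 1944)) = 156078*(-188716 + √1966) = -29454415848 + 156078*√1966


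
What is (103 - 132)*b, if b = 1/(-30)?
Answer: 29/30 ≈ 0.96667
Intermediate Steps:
b = -1/30 ≈ -0.033333
(103 - 132)*b = (103 - 132)*(-1/30) = -29*(-1/30) = 29/30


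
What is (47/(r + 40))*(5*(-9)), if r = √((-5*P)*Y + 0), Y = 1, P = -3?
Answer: -16920/317 + 423*√15/317 ≈ -48.207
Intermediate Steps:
r = √15 (r = √(-5*(-3)*1 + 0) = √(15*1 + 0) = √(15 + 0) = √15 ≈ 3.8730)
(47/(r + 40))*(5*(-9)) = (47/(√15 + 40))*(5*(-9)) = (47/(40 + √15))*(-45) = -2115/(40 + √15)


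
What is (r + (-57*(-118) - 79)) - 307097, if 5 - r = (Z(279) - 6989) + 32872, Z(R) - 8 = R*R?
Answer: -404177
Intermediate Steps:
Z(R) = 8 + R² (Z(R) = 8 + R*R = 8 + R²)
r = -103727 (r = 5 - (((8 + 279²) - 6989) + 32872) = 5 - (((8 + 77841) - 6989) + 32872) = 5 - ((77849 - 6989) + 32872) = 5 - (70860 + 32872) = 5 - 1*103732 = 5 - 103732 = -103727)
(r + (-57*(-118) - 79)) - 307097 = (-103727 + (-57*(-118) - 79)) - 307097 = (-103727 + (6726 - 79)) - 307097 = (-103727 + 6647) - 307097 = -97080 - 307097 = -404177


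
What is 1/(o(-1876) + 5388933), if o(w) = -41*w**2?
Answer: -1/138905483 ≈ -7.1991e-9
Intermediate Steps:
1/(o(-1876) + 5388933) = 1/(-41*(-1876)**2 + 5388933) = 1/(-41*3519376 + 5388933) = 1/(-144294416 + 5388933) = 1/(-138905483) = -1/138905483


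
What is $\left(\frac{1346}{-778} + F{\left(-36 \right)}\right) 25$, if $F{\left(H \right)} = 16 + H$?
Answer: $- \frac{211325}{389} \approx -543.25$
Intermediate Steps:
$\left(\frac{1346}{-778} + F{\left(-36 \right)}\right) 25 = \left(\frac{1346}{-778} + \left(16 - 36\right)\right) 25 = \left(1346 \left(- \frac{1}{778}\right) - 20\right) 25 = \left(- \frac{673}{389} - 20\right) 25 = \left(- \frac{8453}{389}\right) 25 = - \frac{211325}{389}$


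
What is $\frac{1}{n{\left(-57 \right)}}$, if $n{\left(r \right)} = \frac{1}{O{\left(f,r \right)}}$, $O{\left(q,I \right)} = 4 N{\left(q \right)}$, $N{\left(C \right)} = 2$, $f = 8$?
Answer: $8$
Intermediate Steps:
$O{\left(q,I \right)} = 8$ ($O{\left(q,I \right)} = 4 \cdot 2 = 8$)
$n{\left(r \right)} = \frac{1}{8}$
$\frac{1}{n{\left(-57 \right)}} = \frac{1}{\frac{1}{8}} = 8$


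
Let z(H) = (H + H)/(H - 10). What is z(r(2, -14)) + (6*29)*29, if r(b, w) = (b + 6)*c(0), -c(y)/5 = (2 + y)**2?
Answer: 85814/17 ≈ 5047.9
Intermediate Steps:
c(y) = -5*(2 + y)**2
r(b, w) = -120 - 20*b (r(b, w) = (b + 6)*(-5*(2 + 0)**2) = (6 + b)*(-5*2**2) = (6 + b)*(-5*4) = (6 + b)*(-20) = -120 - 20*b)
z(H) = 2*H/(-10 + H) (z(H) = (2*H)/(-10 + H) = 2*H/(-10 + H))
z(r(2, -14)) + (6*29)*29 = 2*(-120 - 20*2)/(-10 + (-120 - 20*2)) + (6*29)*29 = 2*(-120 - 40)/(-10 + (-120 - 40)) + 174*29 = 2*(-160)/(-10 - 160) + 5046 = 2*(-160)/(-170) + 5046 = 2*(-160)*(-1/170) + 5046 = 32/17 + 5046 = 85814/17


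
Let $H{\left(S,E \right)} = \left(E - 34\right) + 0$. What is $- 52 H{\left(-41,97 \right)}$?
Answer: $-3276$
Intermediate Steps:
$H{\left(S,E \right)} = -34 + E$ ($H{\left(S,E \right)} = \left(-34 + E\right) + 0 = -34 + E$)
$- 52 H{\left(-41,97 \right)} = - 52 \left(-34 + 97\right) = \left(-52\right) 63 = -3276$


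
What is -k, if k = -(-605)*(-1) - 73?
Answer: 678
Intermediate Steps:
k = -678 (k = -121*5 - 73 = -605 - 73 = -678)
-k = -1*(-678) = 678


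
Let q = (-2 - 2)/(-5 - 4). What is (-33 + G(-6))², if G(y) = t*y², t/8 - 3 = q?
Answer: 919681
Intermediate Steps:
q = 4/9 (q = -4/(-9) = -4*(-⅑) = 4/9 ≈ 0.44444)
t = 248/9 (t = 24 + 8*(4/9) = 24 + 32/9 = 248/9 ≈ 27.556)
G(y) = 248*y²/9
(-33 + G(-6))² = (-33 + (248/9)*(-6)²)² = (-33 + (248/9)*36)² = (-33 + 992)² = 959² = 919681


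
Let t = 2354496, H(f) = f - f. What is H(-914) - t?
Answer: -2354496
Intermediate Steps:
H(f) = 0
H(-914) - t = 0 - 1*2354496 = 0 - 2354496 = -2354496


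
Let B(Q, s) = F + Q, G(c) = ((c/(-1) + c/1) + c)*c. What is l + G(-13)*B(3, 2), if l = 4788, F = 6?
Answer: 6309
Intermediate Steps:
G(c) = c**2 (G(c) = ((c*(-1) + c*1) + c)*c = ((-c + c) + c)*c = (0 + c)*c = c*c = c**2)
B(Q, s) = 6 + Q
l + G(-13)*B(3, 2) = 4788 + (-13)**2*(6 + 3) = 4788 + 169*9 = 4788 + 1521 = 6309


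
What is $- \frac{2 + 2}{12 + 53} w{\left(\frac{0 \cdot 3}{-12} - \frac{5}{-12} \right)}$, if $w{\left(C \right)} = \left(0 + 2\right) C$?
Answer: $- \frac{2}{39} \approx -0.051282$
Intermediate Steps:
$w{\left(C \right)} = 2 C$
$- \frac{2 + 2}{12 + 53} w{\left(\frac{0 \cdot 3}{-12} - \frac{5}{-12} \right)} = - \frac{2 + 2}{12 + 53} \cdot 2 \left(\frac{0 \cdot 3}{-12} - \frac{5}{-12}\right) = - \frac{4}{65} \cdot 2 \left(0 \left(- \frac{1}{12}\right) - - \frac{5}{12}\right) = - 4 \cdot \frac{1}{65} \cdot 2 \left(0 + \frac{5}{12}\right) = - \frac{4 \cdot 2 \cdot \frac{5}{12}}{65} = - \frac{4 \cdot 5}{65 \cdot 6} = \left(-1\right) \frac{2}{39} = - \frac{2}{39}$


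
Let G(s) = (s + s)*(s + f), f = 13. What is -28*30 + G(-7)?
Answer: -924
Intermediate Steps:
G(s) = 2*s*(13 + s) (G(s) = (s + s)*(s + 13) = (2*s)*(13 + s) = 2*s*(13 + s))
-28*30 + G(-7) = -28*30 + 2*(-7)*(13 - 7) = -840 + 2*(-7)*6 = -840 - 84 = -924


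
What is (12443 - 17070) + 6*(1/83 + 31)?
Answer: -368597/83 ≈ -4440.9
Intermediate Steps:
(12443 - 17070) + 6*(1/83 + 31) = -4627 + 6*(1/83 + 31) = -4627 + 6*(2574/83) = -4627 + 15444/83 = -368597/83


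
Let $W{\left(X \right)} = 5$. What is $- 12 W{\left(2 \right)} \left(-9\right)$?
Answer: $540$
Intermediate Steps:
$- 12 W{\left(2 \right)} \left(-9\right) = \left(-12\right) 5 \left(-9\right) = \left(-60\right) \left(-9\right) = 540$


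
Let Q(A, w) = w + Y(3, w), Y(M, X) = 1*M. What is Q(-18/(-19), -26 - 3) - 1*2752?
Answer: -2778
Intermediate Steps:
Y(M, X) = M
Q(A, w) = 3 + w (Q(A, w) = w + 3 = 3 + w)
Q(-18/(-19), -26 - 3) - 1*2752 = (3 + (-26 - 3)) - 1*2752 = (3 - 29) - 2752 = -26 - 2752 = -2778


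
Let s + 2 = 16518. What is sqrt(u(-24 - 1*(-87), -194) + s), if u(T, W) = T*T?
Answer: sqrt(20485) ≈ 143.13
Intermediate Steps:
s = 16516 (s = -2 + 16518 = 16516)
u(T, W) = T**2
sqrt(u(-24 - 1*(-87), -194) + s) = sqrt((-24 - 1*(-87))**2 + 16516) = sqrt((-24 + 87)**2 + 16516) = sqrt(63**2 + 16516) = sqrt(3969 + 16516) = sqrt(20485)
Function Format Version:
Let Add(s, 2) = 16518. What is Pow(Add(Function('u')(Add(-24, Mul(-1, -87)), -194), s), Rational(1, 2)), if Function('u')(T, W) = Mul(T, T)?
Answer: Pow(20485, Rational(1, 2)) ≈ 143.13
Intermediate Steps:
s = 16516 (s = Add(-2, 16518) = 16516)
Function('u')(T, W) = Pow(T, 2)
Pow(Add(Function('u')(Add(-24, Mul(-1, -87)), -194), s), Rational(1, 2)) = Pow(Add(Pow(Add(-24, Mul(-1, -87)), 2), 16516), Rational(1, 2)) = Pow(Add(Pow(Add(-24, 87), 2), 16516), Rational(1, 2)) = Pow(Add(Pow(63, 2), 16516), Rational(1, 2)) = Pow(Add(3969, 16516), Rational(1, 2)) = Pow(20485, Rational(1, 2))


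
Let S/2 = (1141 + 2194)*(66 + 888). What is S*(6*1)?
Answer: 38179080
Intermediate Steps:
S = 6363180 (S = 2*((1141 + 2194)*(66 + 888)) = 2*(3335*954) = 2*3181590 = 6363180)
S*(6*1) = 6363180*(6*1) = 6363180*6 = 38179080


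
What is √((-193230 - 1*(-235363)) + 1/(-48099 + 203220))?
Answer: √1013826350854374/155121 ≈ 205.26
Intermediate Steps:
√((-193230 - 1*(-235363)) + 1/(-48099 + 203220)) = √((-193230 + 235363) + 1/155121) = √(42133 + 1/155121) = √(6535713094/155121) = √1013826350854374/155121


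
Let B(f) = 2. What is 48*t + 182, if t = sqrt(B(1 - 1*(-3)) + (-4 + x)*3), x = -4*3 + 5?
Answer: 182 + 48*I*sqrt(31) ≈ 182.0 + 267.25*I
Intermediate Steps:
x = -7 (x = -12 + 5 = -7)
t = I*sqrt(31) (t = sqrt(2 + (-4 - 7)*3) = sqrt(2 - 11*3) = sqrt(2 - 33) = sqrt(-31) = I*sqrt(31) ≈ 5.5678*I)
48*t + 182 = 48*(I*sqrt(31)) + 182 = 48*I*sqrt(31) + 182 = 182 + 48*I*sqrt(31)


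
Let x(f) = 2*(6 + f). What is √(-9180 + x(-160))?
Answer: 4*I*√593 ≈ 97.406*I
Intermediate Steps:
x(f) = 12 + 2*f
√(-9180 + x(-160)) = √(-9180 + (12 + 2*(-160))) = √(-9180 + (12 - 320)) = √(-9180 - 308) = √(-9488) = 4*I*√593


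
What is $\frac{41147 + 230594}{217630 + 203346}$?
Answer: $\frac{271741}{420976} \approx 0.6455$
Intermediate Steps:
$\frac{41147 + 230594}{217630 + 203346} = \frac{271741}{420976}$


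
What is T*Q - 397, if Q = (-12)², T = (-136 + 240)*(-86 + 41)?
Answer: -674317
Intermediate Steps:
T = -4680 (T = 104*(-45) = -4680)
Q = 144
T*Q - 397 = -4680*144 - 397 = -673920 - 397 = -674317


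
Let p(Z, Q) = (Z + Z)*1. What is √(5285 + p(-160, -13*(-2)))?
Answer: √4965 ≈ 70.463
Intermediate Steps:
p(Z, Q) = 2*Z (p(Z, Q) = (2*Z)*1 = 2*Z)
√(5285 + p(-160, -13*(-2))) = √(5285 + 2*(-160)) = √(5285 - 320) = √4965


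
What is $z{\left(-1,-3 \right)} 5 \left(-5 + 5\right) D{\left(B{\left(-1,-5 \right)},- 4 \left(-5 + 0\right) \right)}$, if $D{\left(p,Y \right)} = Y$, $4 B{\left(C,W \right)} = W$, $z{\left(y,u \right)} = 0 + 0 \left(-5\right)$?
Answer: $0$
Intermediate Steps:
$z{\left(y,u \right)} = 0$ ($z{\left(y,u \right)} = 0 + 0 = 0$)
$B{\left(C,W \right)} = \frac{W}{4}$
$z{\left(-1,-3 \right)} 5 \left(-5 + 5\right) D{\left(B{\left(-1,-5 \right)},- 4 \left(-5 + 0\right) \right)} = 0 \cdot 5 \left(-5 + 5\right) \left(- 4 \left(-5 + 0\right)\right) = 0 \cdot 5 \cdot 0 \left(\left(-4\right) \left(-5\right)\right) = 0 \cdot 0 \cdot 20 = 0 \cdot 20 = 0$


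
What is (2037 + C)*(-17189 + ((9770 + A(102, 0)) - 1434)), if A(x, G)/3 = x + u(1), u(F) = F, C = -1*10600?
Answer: 73162272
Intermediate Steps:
C = -10600
A(x, G) = 3 + 3*x (A(x, G) = 3*(x + 1) = 3*(1 + x) = 3 + 3*x)
(2037 + C)*(-17189 + ((9770 + A(102, 0)) - 1434)) = (2037 - 10600)*(-17189 + ((9770 + (3 + 3*102)) - 1434)) = -8563*(-17189 + ((9770 + (3 + 306)) - 1434)) = -8563*(-17189 + ((9770 + 309) - 1434)) = -8563*(-17189 + (10079 - 1434)) = -8563*(-17189 + 8645) = -8563*(-8544) = 73162272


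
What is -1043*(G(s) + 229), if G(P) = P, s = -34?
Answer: -203385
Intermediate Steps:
-1043*(G(s) + 229) = -1043*(-34 + 229) = -1043*195 = -203385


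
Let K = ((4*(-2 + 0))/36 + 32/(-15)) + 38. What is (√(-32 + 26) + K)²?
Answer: 2560666/2025 + 3208*I*√6/45 ≈ 1264.5 + 174.62*I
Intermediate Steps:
K = 1604/45 (K = ((4*(-2))*(1/36) + 32*(-1/15)) + 38 = (-8*1/36 - 32/15) + 38 = (-2/9 - 32/15) + 38 = -106/45 + 38 = 1604/45 ≈ 35.644)
(√(-32 + 26) + K)² = (√(-32 + 26) + 1604/45)² = (√(-6) + 1604/45)² = (I*√6 + 1604/45)² = (1604/45 + I*√6)²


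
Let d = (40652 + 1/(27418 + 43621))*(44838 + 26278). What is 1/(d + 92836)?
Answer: 71039/205380886217368 ≈ 3.4589e-10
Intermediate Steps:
d = 205374291240764/71039 (d = (40652 + 1/71039)*71116 = (2887877429/71039)*71116 = 205374291240764/71039 ≈ 2.8910e+9)
1/(d + 92836) = 1/(205374291240764/71039 + 92836) = 1/(205380886217368/71039) = 71039/205380886217368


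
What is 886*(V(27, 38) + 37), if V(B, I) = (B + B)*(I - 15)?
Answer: 1133194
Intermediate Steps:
V(B, I) = 2*B*(-15 + I) (V(B, I) = (2*B)*(-15 + I) = 2*B*(-15 + I))
886*(V(27, 38) + 37) = 886*(2*27*(-15 + 38) + 37) = 886*(2*27*23 + 37) = 886*(1242 + 37) = 886*1279 = 1133194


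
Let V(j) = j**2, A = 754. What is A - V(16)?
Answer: 498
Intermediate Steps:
A - V(16) = 754 - 1*16**2 = 754 - 1*256 = 754 - 256 = 498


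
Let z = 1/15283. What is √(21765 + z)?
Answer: 8*√79432078162/15283 ≈ 147.53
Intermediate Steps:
z = 1/15283 ≈ 6.5432e-5
√(21765 + z) = √(21765 + 1/15283) = √(332634496/15283) = 8*√79432078162/15283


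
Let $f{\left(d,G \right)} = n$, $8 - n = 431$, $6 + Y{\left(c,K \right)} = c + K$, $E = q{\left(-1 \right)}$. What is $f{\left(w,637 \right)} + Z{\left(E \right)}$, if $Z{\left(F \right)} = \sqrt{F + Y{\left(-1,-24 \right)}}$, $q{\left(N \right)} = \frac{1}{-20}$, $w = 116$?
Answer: $-423 + \frac{3 i \sqrt{345}}{10} \approx -423.0 + 5.5723 i$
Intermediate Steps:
$q{\left(N \right)} = - \frac{1}{20}$
$E = - \frac{1}{20} \approx -0.05$
$Y{\left(c,K \right)} = -6 + K + c$ ($Y{\left(c,K \right)} = -6 + \left(c + K\right) = -6 + \left(K + c\right) = -6 + K + c$)
$n = -423$ ($n = 8 - 431 = -423$)
$Z{\left(F \right)} = \sqrt{-31 + F}$ ($Z{\left(F \right)} = \sqrt{F - 31} = \sqrt{-31 + F}$)
$f{\left(d,G \right)} = -423$
$f{\left(w,637 \right)} + Z{\left(E \right)} = -423 + \sqrt{-31 - \frac{1}{20}} = -423 + \sqrt{- \frac{621}{20}} = -423 + \frac{3 i \sqrt{345}}{10}$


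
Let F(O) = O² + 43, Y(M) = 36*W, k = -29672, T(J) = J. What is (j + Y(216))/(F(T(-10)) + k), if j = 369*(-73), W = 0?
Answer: 2993/3281 ≈ 0.91222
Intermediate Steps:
Y(M) = 0 (Y(M) = 36*0 = 0)
F(O) = 43 + O²
j = -26937
(j + Y(216))/(F(T(-10)) + k) = (-26937 + 0)/((43 + (-10)²) - 29672) = -26937/((43 + 100) - 29672) = -26937/(143 - 29672) = -26937/(-29529) = -26937*(-1/29529) = 2993/3281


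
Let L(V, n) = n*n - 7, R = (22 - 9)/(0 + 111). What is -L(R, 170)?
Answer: -28893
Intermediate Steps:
R = 13/111 ≈ 0.11712
L(V, n) = -7 + n**2 (L(V, n) = n**2 - 7 = -7 + n**2)
-L(R, 170) = -(-7 + 170**2) = -(-7 + 28900) = -1*28893 = -28893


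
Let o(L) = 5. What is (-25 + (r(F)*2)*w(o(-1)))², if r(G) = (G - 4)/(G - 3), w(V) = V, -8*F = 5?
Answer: 126025/841 ≈ 149.85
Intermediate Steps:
F = -5/8 (F = -⅛*5 = -5/8 ≈ -0.62500)
r(G) = (-4 + G)/(-3 + G)
(-25 + (r(F)*2)*w(o(-1)))² = (-25 + (((-4 - 5/8)/(-3 - 5/8))*2)*5)² = (-25 + ((-37/8/(-29/8))*2)*5)² = (-25 + (-8/29*(-37/8)*2)*5)² = (-25 + ((37/29)*2)*5)² = (-25 + (74/29)*5)² = (-25 + 370/29)² = (-355/29)² = 126025/841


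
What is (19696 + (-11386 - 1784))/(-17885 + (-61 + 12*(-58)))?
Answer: -251/717 ≈ -0.35007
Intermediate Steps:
(19696 + (-11386 - 1784))/(-17885 + (-61 + 12*(-58))) = (19696 - 13170)/(-17885 + (-61 - 696)) = 6526/(-17885 - 757) = 6526/(-18642) = 6526*(-1/18642) = -251/717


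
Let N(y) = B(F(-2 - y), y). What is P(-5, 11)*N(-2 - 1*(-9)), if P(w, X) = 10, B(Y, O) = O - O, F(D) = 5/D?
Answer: 0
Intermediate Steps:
B(Y, O) = 0
N(y) = 0
P(-5, 11)*N(-2 - 1*(-9)) = 10*0 = 0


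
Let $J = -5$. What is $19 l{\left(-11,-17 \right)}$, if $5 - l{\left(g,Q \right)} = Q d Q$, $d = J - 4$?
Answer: $49514$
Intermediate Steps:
$d = -9$ ($d = -5 - 4 = -9$)
$l{\left(g,Q \right)} = 5 + 9 Q^{2}$ ($l{\left(g,Q \right)} = 5 - Q \left(-9\right) Q = 5 - - 9 Q Q = 5 - - 9 Q^{2} = 5 + 9 Q^{2}$)
$19 l{\left(-11,-17 \right)} = 19 \left(5 + 9 \left(-17\right)^{2}\right) = 19 \left(5 + 9 \cdot 289\right) = 19 \left(5 + 2601\right) = 19 \cdot 2606 = 49514$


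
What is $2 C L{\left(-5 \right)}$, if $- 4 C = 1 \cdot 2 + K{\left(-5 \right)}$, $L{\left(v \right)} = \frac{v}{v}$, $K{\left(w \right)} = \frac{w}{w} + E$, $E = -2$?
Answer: $- \frac{1}{2} \approx -0.5$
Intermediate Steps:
$K{\left(w \right)} = -1$ ($K{\left(w \right)} = \frac{w}{w} - 2 = 1 - 2 = -1$)
$L{\left(v \right)} = 1$
$C = - \frac{1}{4}$ ($C = - \frac{1 \cdot 2 - 1}{4} = - \frac{2 - 1}{4} = \left(- \frac{1}{4}\right) 1 = - \frac{1}{4} \approx -0.25$)
$2 C L{\left(-5 \right)} = 2 \left(- \frac{1}{4}\right) 1 = \left(- \frac{1}{2}\right) 1 = - \frac{1}{2}$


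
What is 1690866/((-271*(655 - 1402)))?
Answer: 187874/22493 ≈ 8.3526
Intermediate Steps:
1690866/((-271*(655 - 1402))) = 1690866/((-271*(-747))) = 1690866/202437 = 1690866*(1/202437) = 187874/22493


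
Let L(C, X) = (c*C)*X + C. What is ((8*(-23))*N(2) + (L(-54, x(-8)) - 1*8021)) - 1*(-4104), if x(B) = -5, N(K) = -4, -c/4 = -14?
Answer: 11885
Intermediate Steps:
c = 56 (c = -4*(-14) = 56)
L(C, X) = C + 56*C*X (L(C, X) = (56*C)*X + C = 56*C*X + C = C + 56*C*X)
((8*(-23))*N(2) + (L(-54, x(-8)) - 1*8021)) - 1*(-4104) = ((8*(-23))*(-4) + (-54*(1 + 56*(-5)) - 1*8021)) - 1*(-4104) = (-184*(-4) + (-54*(1 - 280) - 8021)) + 4104 = (736 + (-54*(-279) - 8021)) + 4104 = (736 + (15066 - 8021)) + 4104 = (736 + 7045) + 4104 = 7781 + 4104 = 11885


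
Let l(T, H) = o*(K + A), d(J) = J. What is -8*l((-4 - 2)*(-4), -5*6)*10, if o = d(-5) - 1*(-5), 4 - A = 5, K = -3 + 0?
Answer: 0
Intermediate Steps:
K = -3
A = -1 (A = 4 - 1*5 = 4 - 5 = -1)
o = 0 (o = -5 - 1*(-5) = -5 + 5 = 0)
l(T, H) = 0 (l(T, H) = 0*(-3 - 1) = 0*(-4) = 0)
-8*l((-4 - 2)*(-4), -5*6)*10 = -8*0*10 = 0*10 = 0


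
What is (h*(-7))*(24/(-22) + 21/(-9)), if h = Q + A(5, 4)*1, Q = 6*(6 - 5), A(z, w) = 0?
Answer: 1582/11 ≈ 143.82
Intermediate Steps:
Q = 6 (Q = 6*1 = 6)
h = 6 (h = 6 + 0*1 = 6 + 0 = 6)
(h*(-7))*(24/(-22) + 21/(-9)) = (6*(-7))*(24/(-22) + 21/(-9)) = -42*(24*(-1/22) + 21*(-1/9)) = -42*(-12/11 - 7/3) = -42*(-113/33) = 1582/11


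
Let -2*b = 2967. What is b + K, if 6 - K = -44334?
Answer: 85713/2 ≈ 42857.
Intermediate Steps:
K = 44340 (K = 6 - 1*(-44334) = 6 + 44334 = 44340)
b = -2967/2 (b = -½*2967 = -2967/2 ≈ -1483.5)
b + K = -2967/2 + 44340 = 85713/2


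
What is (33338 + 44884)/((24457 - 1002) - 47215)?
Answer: -13037/3960 ≈ -3.2922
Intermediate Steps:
(33338 + 44884)/((24457 - 1002) - 47215) = 78222/(23455 - 47215) = 78222/(-23760) = 78222*(-1/23760) = -13037/3960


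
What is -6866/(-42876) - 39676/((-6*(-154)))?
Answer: -10088119/235818 ≈ -42.779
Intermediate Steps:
-6866/(-42876) - 39676/((-6*(-154))) = -6866*(-1/42876) - 39676/924 = 3433/21438 - 39676*1/924 = 3433/21438 - 1417/33 = -10088119/235818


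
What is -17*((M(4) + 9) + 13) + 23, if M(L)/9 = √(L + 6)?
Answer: -351 - 153*√10 ≈ -834.83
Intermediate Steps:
M(L) = 9*√(6 + L) (M(L) = 9*√(L + 6) = 9*√(6 + L))
-17*((M(4) + 9) + 13) + 23 = -17*((9*√(6 + 4) + 9) + 13) + 23 = -17*((9*√10 + 9) + 13) + 23 = -17*((9 + 9*√10) + 13) + 23 = -17*(22 + 9*√10) + 23 = (-374 - 153*√10) + 23 = -351 - 153*√10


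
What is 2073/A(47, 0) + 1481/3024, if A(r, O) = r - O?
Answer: 6338359/142128 ≈ 44.596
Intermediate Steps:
2073/A(47, 0) + 1481/3024 = 2073/(47 - 1*0) + 1481/3024 = 2073/(47 + 0) + 1481*(1/3024) = 2073/47 + 1481/3024 = 6338359/142128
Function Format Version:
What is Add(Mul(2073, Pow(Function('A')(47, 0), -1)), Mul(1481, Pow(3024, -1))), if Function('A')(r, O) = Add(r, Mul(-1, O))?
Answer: Rational(6338359, 142128) ≈ 44.596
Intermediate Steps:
Add(Mul(2073, Pow(Function('A')(47, 0), -1)), Mul(1481, Pow(3024, -1))) = Add(Mul(2073, Pow(Add(47, Mul(-1, 0)), -1)), Mul(1481, Pow(3024, -1))) = Add(Mul(2073, Pow(Add(47, 0), -1)), Mul(1481, Rational(1, 3024))) = Add(Mul(2073, Pow(47, -1)), Rational(1481, 3024)) = Add(Mul(2073, Rational(1, 47)), Rational(1481, 3024)) = Add(Rational(2073, 47), Rational(1481, 3024)) = Rational(6338359, 142128)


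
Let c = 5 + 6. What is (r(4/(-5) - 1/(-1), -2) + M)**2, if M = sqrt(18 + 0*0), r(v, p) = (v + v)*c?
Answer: 934/25 + 132*sqrt(2)/5 ≈ 74.695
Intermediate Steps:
c = 11
r(v, p) = 22*v (r(v, p) = (v + v)*11 = (2*v)*11 = 22*v)
M = 3*sqrt(2) (M = sqrt(18 + 0) = sqrt(18) = 3*sqrt(2) ≈ 4.2426)
(r(4/(-5) - 1/(-1), -2) + M)**2 = (22*(4/(-5) - 1/(-1)) + 3*sqrt(2))**2 = (22*(4*(-1/5) - 1*(-1)) + 3*sqrt(2))**2 = (22*(-4/5 + 1) + 3*sqrt(2))**2 = (22*(1/5) + 3*sqrt(2))**2 = (22/5 + 3*sqrt(2))**2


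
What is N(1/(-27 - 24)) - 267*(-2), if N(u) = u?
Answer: 27233/51 ≈ 533.98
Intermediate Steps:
N(1/(-27 - 24)) - 267*(-2) = 1/(-27 - 24) - 267*(-2) = 1/(-51) + 534 = -1/51 + 534 = 27233/51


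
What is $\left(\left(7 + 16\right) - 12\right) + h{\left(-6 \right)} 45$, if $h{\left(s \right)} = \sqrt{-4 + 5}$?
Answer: $56$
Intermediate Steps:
$h{\left(s \right)} = 1$ ($h{\left(s \right)} = \sqrt{1} = 1$)
$\left(\left(7 + 16\right) - 12\right) + h{\left(-6 \right)} 45 = \left(\left(7 + 16\right) - 12\right) + 1 \cdot 45 = \left(23 - 12\right) + 45 = 11 + 45 = 56$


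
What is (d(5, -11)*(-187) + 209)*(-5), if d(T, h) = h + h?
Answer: -21615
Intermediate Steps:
d(T, h) = 2*h
(d(5, -11)*(-187) + 209)*(-5) = ((2*(-11))*(-187) + 209)*(-5) = (-22*(-187) + 209)*(-5) = (4114 + 209)*(-5) = 4323*(-5) = -21615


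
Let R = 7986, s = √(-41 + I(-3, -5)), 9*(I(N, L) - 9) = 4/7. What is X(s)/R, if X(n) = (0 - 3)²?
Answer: 3/2662 ≈ 0.0011270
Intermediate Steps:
I(N, L) = 571/63 (I(N, L) = 9 + (4/7)/9 = 9 + (4*(⅐))/9 = 9 + (⅑)*(4/7) = 9 + 4/63 = 571/63)
s = 2*I*√3521/21 (s = √(-41 + 571/63) = √(-2012/63) = 2*I*√3521/21 ≈ 5.6512*I)
X(n) = 9 (X(n) = (-3)² = 9)
X(s)/R = 9/7986 = 9*(1/7986) = 3/2662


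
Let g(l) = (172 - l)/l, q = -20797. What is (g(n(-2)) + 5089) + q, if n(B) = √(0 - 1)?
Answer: -15708 - I*(172 - I) ≈ -15709.0 - 172.0*I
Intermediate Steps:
n(B) = I (n(B) = √(-1) = I)
g(l) = (172 - l)/l
(g(n(-2)) + 5089) + q = ((172 - I)/I + 5089) - 20797 = ((-I)*(172 - I) + 5089) - 20797 = (-I*(172 - I) + 5089) - 20797 = (5089 - I*(172 - I)) - 20797 = -15708 - I*(172 - I)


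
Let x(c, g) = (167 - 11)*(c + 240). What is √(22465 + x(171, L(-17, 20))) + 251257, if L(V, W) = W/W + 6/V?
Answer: 251257 + √86581 ≈ 2.5155e+5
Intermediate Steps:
L(V, W) = 1 + 6/V
x(c, g) = 37440 + 156*c (x(c, g) = 156*(240 + c) = 37440 + 156*c)
√(22465 + x(171, L(-17, 20))) + 251257 = √(22465 + (37440 + 156*171)) + 251257 = √(22465 + (37440 + 26676)) + 251257 = √(22465 + 64116) + 251257 = √86581 + 251257 = 251257 + √86581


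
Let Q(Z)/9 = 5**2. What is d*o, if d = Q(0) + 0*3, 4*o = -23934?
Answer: -2692575/2 ≈ -1.3463e+6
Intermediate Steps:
Q(Z) = 225 (Q(Z) = 9*5**2 = 9*25 = 225)
o = -11967/2 (o = (1/4)*(-23934) = -11967/2 ≈ -5983.5)
d = 225 (d = 225 + 0*3 = 225 + 0 = 225)
d*o = 225*(-11967/2) = -2692575/2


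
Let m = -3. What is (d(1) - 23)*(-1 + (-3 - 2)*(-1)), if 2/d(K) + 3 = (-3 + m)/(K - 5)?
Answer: -292/3 ≈ -97.333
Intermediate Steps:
d(K) = 2/(-3 - 6/(-5 + K)) (d(K) = 2/(-3 + (-3 - 3)/(K - 5)) = 2/(-3 - 6/(-5 + K)))
(d(1) - 23)*(-1 + (-3 - 2)*(-1)) = (2*(5 - 1*1)/(3*(-3 + 1)) - 23)*(-1 + (-3 - 2)*(-1)) = ((2/3)*(5 - 1)/(-2) - 23)*(-1 - 5*(-1)) = ((2/3)*(-1/2)*4 - 23)*(-1 + 5) = (-4/3 - 23)*4 = -73/3*4 = -292/3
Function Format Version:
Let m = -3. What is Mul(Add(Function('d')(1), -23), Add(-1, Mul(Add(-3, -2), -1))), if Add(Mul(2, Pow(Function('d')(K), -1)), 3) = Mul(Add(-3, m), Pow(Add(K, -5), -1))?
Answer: Rational(-292, 3) ≈ -97.333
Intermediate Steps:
Function('d')(K) = Mul(2, Pow(Add(-3, Mul(-6, Pow(Add(-5, K), -1))), -1)) (Function('d')(K) = Mul(2, Pow(Add(-3, Mul(Add(-3, -3), Pow(Add(K, -5), -1))), -1)) = Mul(2, Pow(Add(-3, Mul(-6, Pow(Add(-5, K), -1))), -1)))
Mul(Add(Function('d')(1), -23), Add(-1, Mul(Add(-3, -2), -1))) = Mul(Add(Mul(Rational(2, 3), Pow(Add(-3, 1), -1), Add(5, Mul(-1, 1))), -23), Add(-1, Mul(Add(-3, -2), -1))) = Mul(Add(Mul(Rational(2, 3), Pow(-2, -1), Add(5, -1)), -23), Add(-1, Mul(-5, -1))) = Mul(Add(Mul(Rational(2, 3), Rational(-1, 2), 4), -23), Add(-1, 5)) = Mul(Add(Rational(-4, 3), -23), 4) = Mul(Rational(-73, 3), 4) = Rational(-292, 3)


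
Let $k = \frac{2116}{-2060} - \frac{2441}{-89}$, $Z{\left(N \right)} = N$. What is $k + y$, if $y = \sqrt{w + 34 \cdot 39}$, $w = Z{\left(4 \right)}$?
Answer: $\frac{1210034}{45835} + \sqrt{1330} \approx 62.869$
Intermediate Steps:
$w = 4$
$y = \sqrt{1330}$ ($y = \sqrt{4 + 34 \cdot 39} = \sqrt{4 + 1326} = \sqrt{1330} \approx 36.469$)
$k = \frac{1210034}{45835}$ ($k = 2116 \left(- \frac{1}{2060}\right) - - \frac{2441}{89} = - \frac{529}{515} + \frac{2441}{89} = \frac{1210034}{45835} \approx 26.4$)
$k + y = \frac{1210034}{45835} + \sqrt{1330}$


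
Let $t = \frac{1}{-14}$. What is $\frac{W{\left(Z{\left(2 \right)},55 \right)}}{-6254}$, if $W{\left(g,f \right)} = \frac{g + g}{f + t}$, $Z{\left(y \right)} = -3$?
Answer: $\frac{42}{2404663} \approx 1.7466 \cdot 10^{-5}$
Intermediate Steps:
$t = - \frac{1}{14} \approx -0.071429$
$W{\left(g,f \right)} = \frac{2 g}{- \frac{1}{14} + f}$ ($W{\left(g,f \right)} = \frac{g + g}{f - \frac{1}{14}} = \frac{2 g}{- \frac{1}{14} + f}$)
$\frac{W{\left(Z{\left(2 \right)},55 \right)}}{-6254} = \frac{28 \left(-3\right) \frac{1}{-1 + 14 \cdot 55}}{-6254} = 28 \left(-3\right) \frac{1}{-1 + 770} \left(- \frac{1}{6254}\right) = 28 \left(-3\right) \frac{1}{769} \left(- \frac{1}{6254}\right) = \left(- \frac{84}{769}\right) \left(- \frac{1}{6254}\right) = \frac{42}{2404663}$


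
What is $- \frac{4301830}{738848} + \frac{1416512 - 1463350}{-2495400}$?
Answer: $- \frac{668761276211}{115232581200} \approx -5.8036$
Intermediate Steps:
$- \frac{4301830}{738848} + \frac{1416512 - 1463350}{-2495400} = \left(-4301830\right) \frac{1}{738848} - - \frac{23419}{1247700} = - \frac{2150915}{369424} + \frac{23419}{1247700} = - \frac{668761276211}{115232581200}$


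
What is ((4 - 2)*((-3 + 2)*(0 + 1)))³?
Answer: -8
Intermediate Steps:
((4 - 2)*((-3 + 2)*(0 + 1)))³ = (2*(-1*1))³ = (2*(-1))³ = (-2)³ = -8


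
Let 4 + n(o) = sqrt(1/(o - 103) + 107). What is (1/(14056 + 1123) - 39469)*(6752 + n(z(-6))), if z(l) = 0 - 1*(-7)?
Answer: -4042726462600/15179 - 299549975*sqrt(61626)/182148 ≈ -2.6675e+8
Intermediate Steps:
z(l) = 7 (z(l) = 0 + 7 = 7)
n(o) = -4 + sqrt(107 + 1/(-103 + o)) (n(o) = -4 + sqrt(1/(o - 103) + 107) = -4 + sqrt(1/(-103 + o) + 107) = -4 + sqrt(107 + 1/(-103 + o)))
(1/(14056 + 1123) - 39469)*(6752 + n(z(-6))) = (1/(14056 + 1123) - 39469)*(6752 + (-4 + sqrt((-11020 + 107*7)/(-103 + 7)))) = (1/15179 - 39469)*(6752 + (-4 + sqrt((-11020 + 749)/(-96)))) = (1/15179 - 39469)*(6752 + (-4 + sqrt(-1/96*(-10271)))) = -599099950*(6752 + (-4 + sqrt(10271/96)))/15179 = -599099950*(6752 + (-4 + sqrt(61626)/24))/15179 = -599099950*(6748 + sqrt(61626)/24)/15179 = -4042726462600/15179 - 299549975*sqrt(61626)/182148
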